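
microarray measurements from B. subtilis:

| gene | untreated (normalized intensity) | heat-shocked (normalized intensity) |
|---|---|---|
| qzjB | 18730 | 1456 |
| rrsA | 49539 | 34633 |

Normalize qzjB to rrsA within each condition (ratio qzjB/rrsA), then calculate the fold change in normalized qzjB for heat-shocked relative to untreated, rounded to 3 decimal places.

qzjB/rrsA (untreated) = 18730 / 49539 = 0.37809
qzjB/rrsA (heat-shocked) = 1456 / 34633 = 0.042041
Fold change = 0.042041 / 0.37809 = 0.1112

0.111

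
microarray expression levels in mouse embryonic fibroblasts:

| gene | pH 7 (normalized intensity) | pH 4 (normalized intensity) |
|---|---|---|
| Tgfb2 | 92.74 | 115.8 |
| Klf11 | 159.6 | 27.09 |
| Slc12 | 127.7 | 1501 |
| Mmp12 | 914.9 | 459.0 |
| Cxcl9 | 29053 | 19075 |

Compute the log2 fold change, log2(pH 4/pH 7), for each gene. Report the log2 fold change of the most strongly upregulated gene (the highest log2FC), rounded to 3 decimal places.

3.555

log2(115.8/92.74) = 0.320  (Tgfb2)
log2(27.09/159.6) = -2.559  (Klf11)
log2(1501/127.7) = 3.555  (Slc12)
log2(459.0/914.9) = -0.995  (Mmp12)
log2(19075/29053) = -0.607  (Cxcl9)
Slc12 is most strongly upregulated.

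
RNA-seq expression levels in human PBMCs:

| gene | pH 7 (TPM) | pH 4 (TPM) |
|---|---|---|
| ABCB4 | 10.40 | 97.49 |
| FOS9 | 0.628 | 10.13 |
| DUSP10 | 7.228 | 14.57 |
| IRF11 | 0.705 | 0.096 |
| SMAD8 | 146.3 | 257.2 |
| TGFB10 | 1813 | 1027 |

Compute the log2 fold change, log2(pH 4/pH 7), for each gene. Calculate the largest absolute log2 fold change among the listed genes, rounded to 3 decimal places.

4.012

log2(97.49/10.40) = 3.229  (ABCB4)
log2(10.13/0.628) = 4.012  (FOS9)
log2(14.57/7.228) = 1.011  (DUSP10)
log2(0.096/0.705) = -2.877  (IRF11)
log2(257.2/146.3) = 0.814  (SMAD8)
log2(1027/1813) = -0.820  (TGFB10)
The largest magnitude belongs to FOS9.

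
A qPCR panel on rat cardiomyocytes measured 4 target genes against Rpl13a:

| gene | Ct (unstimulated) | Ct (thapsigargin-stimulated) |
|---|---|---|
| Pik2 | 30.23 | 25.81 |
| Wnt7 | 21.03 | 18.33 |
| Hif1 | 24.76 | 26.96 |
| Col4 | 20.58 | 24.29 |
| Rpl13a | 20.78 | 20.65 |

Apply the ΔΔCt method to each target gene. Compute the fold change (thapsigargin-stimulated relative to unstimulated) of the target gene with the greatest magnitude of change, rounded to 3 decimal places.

Pik2: ΔΔCt = (25.81−20.65) − (30.23−20.78) = 5.16 − 9.45 = -4.29; fold change = 2^4.29 = 19.562
Wnt7: ΔΔCt = (18.33−20.65) − (21.03−20.78) = -2.32 − 0.25 = -2.57; fold change = 2^2.57 = 5.938
Hif1: ΔΔCt = (26.96−20.65) − (24.76−20.78) = 6.31 − 3.98 = 2.33; fold change = 2^-2.33 = 0.199
Col4: ΔΔCt = (24.29−20.65) − (20.58−20.78) = 3.64 − (-0.20) = 3.84; fold change = 2^-3.84 = 0.070
Pik2 has the largest |ΔΔCt| = 4.29.

19.562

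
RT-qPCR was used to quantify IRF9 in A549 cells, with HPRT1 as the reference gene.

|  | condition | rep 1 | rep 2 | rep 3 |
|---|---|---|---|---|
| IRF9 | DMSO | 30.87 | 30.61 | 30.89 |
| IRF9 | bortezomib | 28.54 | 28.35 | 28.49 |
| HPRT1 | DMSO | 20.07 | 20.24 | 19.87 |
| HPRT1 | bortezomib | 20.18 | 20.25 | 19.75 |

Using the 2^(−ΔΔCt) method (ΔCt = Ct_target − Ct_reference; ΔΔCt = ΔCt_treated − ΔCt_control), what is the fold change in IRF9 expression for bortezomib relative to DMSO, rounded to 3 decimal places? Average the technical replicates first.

Mean Ct: IRF9 DMSO 30.790; IRF9 bortezomib 28.460; HPRT1 DMSO 20.060; HPRT1 bortezomib 20.060
ΔCt(DMSO) = 30.790 − 20.060 = 10.730
ΔCt(bortezomib) = 28.460 − 20.060 = 8.400
ΔΔCt = 8.400 − 10.730 = -2.330
Fold change = 2^(−(-2.330)) = 2^2.330 = 5.0281

5.028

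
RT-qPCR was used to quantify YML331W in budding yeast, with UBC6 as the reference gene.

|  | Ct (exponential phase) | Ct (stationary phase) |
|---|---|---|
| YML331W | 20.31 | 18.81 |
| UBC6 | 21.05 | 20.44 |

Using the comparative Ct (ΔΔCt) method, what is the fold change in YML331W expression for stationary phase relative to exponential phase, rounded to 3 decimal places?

ΔCt(exponential phase) = 20.310 − 21.050 = -0.740
ΔCt(stationary phase) = 18.810 − 20.440 = -1.630
ΔΔCt = -1.630 − (-0.740) = -0.890
Fold change = 2^(−(-0.890)) = 2^0.890 = 1.8532

1.853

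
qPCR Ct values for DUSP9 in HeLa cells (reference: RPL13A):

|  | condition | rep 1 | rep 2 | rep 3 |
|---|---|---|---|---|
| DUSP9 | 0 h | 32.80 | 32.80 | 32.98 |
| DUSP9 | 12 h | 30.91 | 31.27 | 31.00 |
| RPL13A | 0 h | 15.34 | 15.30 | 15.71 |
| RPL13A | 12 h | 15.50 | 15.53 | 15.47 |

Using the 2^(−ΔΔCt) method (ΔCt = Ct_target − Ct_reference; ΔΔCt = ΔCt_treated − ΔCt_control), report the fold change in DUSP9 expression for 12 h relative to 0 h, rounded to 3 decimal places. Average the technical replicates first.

Mean Ct: DUSP9 0 h 32.860; DUSP9 12 h 31.060; RPL13A 0 h 15.450; RPL13A 12 h 15.500
ΔCt(0 h) = 32.860 − 15.450 = 17.410
ΔCt(12 h) = 31.060 − 15.500 = 15.560
ΔΔCt = 15.560 − 17.410 = -1.850
Fold change = 2^(−(-1.850)) = 2^1.850 = 3.6050

3.605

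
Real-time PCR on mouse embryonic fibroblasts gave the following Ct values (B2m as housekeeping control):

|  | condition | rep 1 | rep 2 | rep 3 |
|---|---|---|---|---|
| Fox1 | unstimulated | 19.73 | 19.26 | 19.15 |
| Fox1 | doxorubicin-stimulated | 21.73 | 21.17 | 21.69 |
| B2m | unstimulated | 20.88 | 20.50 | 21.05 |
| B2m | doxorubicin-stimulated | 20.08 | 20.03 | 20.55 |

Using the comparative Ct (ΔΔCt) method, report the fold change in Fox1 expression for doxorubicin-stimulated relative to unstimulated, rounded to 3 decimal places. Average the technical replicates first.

0.150

Mean Ct: Fox1 unstimulated 19.380; Fox1 doxorubicin-stimulated 21.530; B2m unstimulated 20.810; B2m doxorubicin-stimulated 20.220
ΔCt(unstimulated) = 19.380 − 20.810 = -1.430
ΔCt(doxorubicin-stimulated) = 21.530 − 20.220 = 1.310
ΔΔCt = 1.310 − (-1.430) = 2.740
Fold change = 2^(−2.740) = 0.1497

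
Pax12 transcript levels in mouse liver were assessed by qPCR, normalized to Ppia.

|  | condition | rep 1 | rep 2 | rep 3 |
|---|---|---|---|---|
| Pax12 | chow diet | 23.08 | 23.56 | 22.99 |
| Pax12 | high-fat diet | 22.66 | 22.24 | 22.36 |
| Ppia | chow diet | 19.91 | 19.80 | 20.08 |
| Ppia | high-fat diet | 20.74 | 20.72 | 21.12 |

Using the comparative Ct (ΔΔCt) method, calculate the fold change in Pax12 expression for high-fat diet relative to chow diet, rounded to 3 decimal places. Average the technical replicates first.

3.294

Mean Ct: Pax12 chow diet 23.210; Pax12 high-fat diet 22.420; Ppia chow diet 19.930; Ppia high-fat diet 20.860
ΔCt(chow diet) = 23.210 − 19.930 = 3.280
ΔCt(high-fat diet) = 22.420 − 20.860 = 1.560
ΔΔCt = 1.560 − 3.280 = -1.720
Fold change = 2^(−(-1.720)) = 2^1.720 = 3.2944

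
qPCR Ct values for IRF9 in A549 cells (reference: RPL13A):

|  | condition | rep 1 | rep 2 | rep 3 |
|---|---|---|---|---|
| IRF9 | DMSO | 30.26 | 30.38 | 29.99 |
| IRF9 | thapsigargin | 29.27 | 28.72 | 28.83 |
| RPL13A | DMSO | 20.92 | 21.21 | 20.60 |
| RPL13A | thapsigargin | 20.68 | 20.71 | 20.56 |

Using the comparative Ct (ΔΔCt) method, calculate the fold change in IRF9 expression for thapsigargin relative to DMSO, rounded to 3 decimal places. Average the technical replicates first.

2.014

Mean Ct: IRF9 DMSO 30.210; IRF9 thapsigargin 28.940; RPL13A DMSO 20.910; RPL13A thapsigargin 20.650
ΔCt(DMSO) = 30.210 − 20.910 = 9.300
ΔCt(thapsigargin) = 28.940 − 20.650 = 8.290
ΔΔCt = 8.290 − 9.300 = -1.010
Fold change = 2^(−(-1.010)) = 2^1.010 = 2.0139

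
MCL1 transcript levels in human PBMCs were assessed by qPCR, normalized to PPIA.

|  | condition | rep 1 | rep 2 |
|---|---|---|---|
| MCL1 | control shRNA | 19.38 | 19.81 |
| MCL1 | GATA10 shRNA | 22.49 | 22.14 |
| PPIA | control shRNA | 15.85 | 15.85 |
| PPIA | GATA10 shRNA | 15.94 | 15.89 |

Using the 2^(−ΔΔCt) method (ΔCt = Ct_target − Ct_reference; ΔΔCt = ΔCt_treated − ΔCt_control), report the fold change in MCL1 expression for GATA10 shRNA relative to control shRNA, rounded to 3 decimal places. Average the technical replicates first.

Mean Ct: MCL1 control shRNA 19.595; MCL1 GATA10 shRNA 22.315; PPIA control shRNA 15.850; PPIA GATA10 shRNA 15.915
ΔCt(control shRNA) = 19.595 − 15.850 = 3.745
ΔCt(GATA10 shRNA) = 22.315 − 15.915 = 6.400
ΔΔCt = 6.400 − 3.745 = 2.655
Fold change = 2^(−2.655) = 0.1588

0.159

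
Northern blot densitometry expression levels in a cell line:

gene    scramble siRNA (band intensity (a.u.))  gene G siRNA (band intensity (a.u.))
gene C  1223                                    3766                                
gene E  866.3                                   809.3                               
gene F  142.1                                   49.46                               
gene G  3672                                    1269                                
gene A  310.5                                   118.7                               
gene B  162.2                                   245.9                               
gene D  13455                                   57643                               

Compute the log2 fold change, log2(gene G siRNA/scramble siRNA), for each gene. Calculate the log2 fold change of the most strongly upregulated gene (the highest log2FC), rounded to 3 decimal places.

log2(3766/1223) = 1.623  (gene C)
log2(809.3/866.3) = -0.098  (gene E)
log2(49.46/142.1) = -1.523  (gene F)
log2(1269/3672) = -1.533  (gene G)
log2(118.7/310.5) = -1.387  (gene A)
log2(245.9/162.2) = 0.600  (gene B)
log2(57643/13455) = 2.099  (gene D)
gene D is most strongly upregulated.

2.099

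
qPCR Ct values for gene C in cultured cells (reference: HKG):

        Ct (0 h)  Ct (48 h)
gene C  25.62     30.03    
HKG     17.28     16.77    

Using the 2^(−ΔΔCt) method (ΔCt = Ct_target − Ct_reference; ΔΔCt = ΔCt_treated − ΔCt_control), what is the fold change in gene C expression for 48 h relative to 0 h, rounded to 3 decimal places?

ΔCt(0 h) = 25.620 − 17.280 = 8.340
ΔCt(48 h) = 30.030 − 16.770 = 13.260
ΔΔCt = 13.260 − 8.340 = 4.920
Fold change = 2^(−4.920) = 0.0330

0.033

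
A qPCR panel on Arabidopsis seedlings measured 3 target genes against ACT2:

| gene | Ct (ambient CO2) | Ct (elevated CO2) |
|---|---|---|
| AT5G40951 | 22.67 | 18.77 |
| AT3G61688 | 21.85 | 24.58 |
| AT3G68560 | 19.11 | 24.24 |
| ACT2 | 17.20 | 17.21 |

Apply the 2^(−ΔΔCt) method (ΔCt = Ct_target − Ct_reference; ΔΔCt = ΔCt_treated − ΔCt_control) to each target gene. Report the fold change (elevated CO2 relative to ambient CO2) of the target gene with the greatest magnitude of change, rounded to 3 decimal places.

AT5G40951: ΔΔCt = (18.77−17.21) − (22.67−17.20) = 1.56 − 5.47 = -3.91; fold change = 2^3.91 = 15.032
AT3G61688: ΔΔCt = (24.58−17.21) − (21.85−17.20) = 7.37 − 4.65 = 2.72; fold change = 2^-2.72 = 0.152
AT3G68560: ΔΔCt = (24.24−17.21) − (19.11−17.20) = 7.03 − 1.91 = 5.12; fold change = 2^-5.12 = 0.029
AT3G68560 has the largest |ΔΔCt| = 5.12.

0.029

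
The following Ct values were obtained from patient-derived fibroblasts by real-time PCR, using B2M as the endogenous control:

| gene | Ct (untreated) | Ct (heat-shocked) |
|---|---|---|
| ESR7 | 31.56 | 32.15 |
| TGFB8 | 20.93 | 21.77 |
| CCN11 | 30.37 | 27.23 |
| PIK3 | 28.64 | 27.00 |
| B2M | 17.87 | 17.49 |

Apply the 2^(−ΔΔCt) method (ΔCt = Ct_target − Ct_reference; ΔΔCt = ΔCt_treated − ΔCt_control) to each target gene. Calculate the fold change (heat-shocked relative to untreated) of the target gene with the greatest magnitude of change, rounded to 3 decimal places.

6.774

ESR7: ΔΔCt = (32.15−17.49) − (31.56−17.87) = 14.66 − 13.69 = 0.97; fold change = 2^-0.97 = 0.511
TGFB8: ΔΔCt = (21.77−17.49) − (20.93−17.87) = 4.28 − 3.06 = 1.22; fold change = 2^-1.22 = 0.429
CCN11: ΔΔCt = (27.23−17.49) − (30.37−17.87) = 9.74 − 12.50 = -2.76; fold change = 2^2.76 = 6.774
PIK3: ΔΔCt = (27.00−17.49) − (28.64−17.87) = 9.51 − 10.77 = -1.26; fold change = 2^1.26 = 2.395
CCN11 has the largest |ΔΔCt| = 2.76.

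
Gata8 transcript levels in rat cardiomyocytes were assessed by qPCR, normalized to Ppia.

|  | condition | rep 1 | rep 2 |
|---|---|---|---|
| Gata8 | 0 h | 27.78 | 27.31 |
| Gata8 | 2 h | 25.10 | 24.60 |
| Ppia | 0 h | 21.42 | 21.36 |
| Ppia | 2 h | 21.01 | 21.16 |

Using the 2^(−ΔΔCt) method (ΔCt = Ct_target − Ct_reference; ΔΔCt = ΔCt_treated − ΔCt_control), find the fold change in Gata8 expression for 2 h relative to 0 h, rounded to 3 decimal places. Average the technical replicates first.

Mean Ct: Gata8 0 h 27.545; Gata8 2 h 24.850; Ppia 0 h 21.390; Ppia 2 h 21.085
ΔCt(0 h) = 27.545 − 21.390 = 6.155
ΔCt(2 h) = 24.850 − 21.085 = 3.765
ΔΔCt = 3.765 − 6.155 = -2.390
Fold change = 2^(−(-2.390)) = 2^2.390 = 5.2416

5.242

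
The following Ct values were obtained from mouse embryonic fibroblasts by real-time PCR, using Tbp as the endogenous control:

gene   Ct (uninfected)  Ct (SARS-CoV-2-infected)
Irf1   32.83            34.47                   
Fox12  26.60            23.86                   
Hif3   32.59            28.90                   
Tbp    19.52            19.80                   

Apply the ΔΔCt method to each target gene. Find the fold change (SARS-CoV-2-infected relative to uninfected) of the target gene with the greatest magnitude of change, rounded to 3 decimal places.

15.671

Irf1: ΔΔCt = (34.47−19.80) − (32.83−19.52) = 14.67 − 13.31 = 1.36; fold change = 2^-1.36 = 0.390
Fox12: ΔΔCt = (23.86−19.80) − (26.60−19.52) = 4.06 − 7.08 = -3.02; fold change = 2^3.02 = 8.112
Hif3: ΔΔCt = (28.90−19.80) − (32.59−19.52) = 9.10 − 13.07 = -3.97; fold change = 2^3.97 = 15.671
Hif3 has the largest |ΔΔCt| = 3.97.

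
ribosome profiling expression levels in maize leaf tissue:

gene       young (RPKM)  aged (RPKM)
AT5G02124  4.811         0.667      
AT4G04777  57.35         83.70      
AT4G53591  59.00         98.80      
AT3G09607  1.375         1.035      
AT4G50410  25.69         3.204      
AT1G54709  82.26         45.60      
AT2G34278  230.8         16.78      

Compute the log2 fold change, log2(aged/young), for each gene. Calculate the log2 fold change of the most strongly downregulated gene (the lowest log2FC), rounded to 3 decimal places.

log2(0.667/4.811) = -2.851  (AT5G02124)
log2(83.70/57.35) = 0.545  (AT4G04777)
log2(98.80/59.00) = 0.744  (AT4G53591)
log2(1.035/1.375) = -0.410  (AT3G09607)
log2(3.204/25.69) = -3.003  (AT4G50410)
log2(45.60/82.26) = -0.851  (AT1G54709)
log2(16.78/230.8) = -3.782  (AT2G34278)
AT2G34278 is most strongly downregulated.

-3.782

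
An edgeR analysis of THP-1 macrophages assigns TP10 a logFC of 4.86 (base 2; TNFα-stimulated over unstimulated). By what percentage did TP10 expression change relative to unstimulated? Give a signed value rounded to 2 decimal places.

Fold change = 2^(4.86) = 29.0406
Percent change = (FC − 1) × 100% = (29.0406 − 1) × 100 = 2804.06%

2804.06%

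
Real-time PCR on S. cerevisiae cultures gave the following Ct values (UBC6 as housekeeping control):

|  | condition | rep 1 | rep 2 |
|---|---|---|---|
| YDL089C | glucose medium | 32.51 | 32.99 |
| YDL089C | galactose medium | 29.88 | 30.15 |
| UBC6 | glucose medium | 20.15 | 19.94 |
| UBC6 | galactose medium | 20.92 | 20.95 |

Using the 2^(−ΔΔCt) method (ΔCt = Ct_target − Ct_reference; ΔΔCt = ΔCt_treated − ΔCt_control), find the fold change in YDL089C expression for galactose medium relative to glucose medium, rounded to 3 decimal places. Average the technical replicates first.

Mean Ct: YDL089C glucose medium 32.750; YDL089C galactose medium 30.015; UBC6 glucose medium 20.045; UBC6 galactose medium 20.935
ΔCt(glucose medium) = 32.750 − 20.045 = 12.705
ΔCt(galactose medium) = 30.015 − 20.935 = 9.080
ΔΔCt = 9.080 − 12.705 = -3.625
Fold change = 2^(−(-3.625)) = 2^3.625 = 12.3377

12.338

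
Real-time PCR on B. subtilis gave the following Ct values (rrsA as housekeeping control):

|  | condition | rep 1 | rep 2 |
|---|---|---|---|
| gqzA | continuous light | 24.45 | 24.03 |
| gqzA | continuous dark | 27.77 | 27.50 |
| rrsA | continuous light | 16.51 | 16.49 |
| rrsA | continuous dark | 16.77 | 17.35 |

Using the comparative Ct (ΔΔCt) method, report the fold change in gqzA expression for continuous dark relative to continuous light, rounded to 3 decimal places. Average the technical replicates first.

Mean Ct: gqzA continuous light 24.240; gqzA continuous dark 27.635; rrsA continuous light 16.500; rrsA continuous dark 17.060
ΔCt(continuous light) = 24.240 − 16.500 = 7.740
ΔCt(continuous dark) = 27.635 − 17.060 = 10.575
ΔΔCt = 10.575 − 7.740 = 2.835
Fold change = 2^(−2.835) = 0.1401

0.140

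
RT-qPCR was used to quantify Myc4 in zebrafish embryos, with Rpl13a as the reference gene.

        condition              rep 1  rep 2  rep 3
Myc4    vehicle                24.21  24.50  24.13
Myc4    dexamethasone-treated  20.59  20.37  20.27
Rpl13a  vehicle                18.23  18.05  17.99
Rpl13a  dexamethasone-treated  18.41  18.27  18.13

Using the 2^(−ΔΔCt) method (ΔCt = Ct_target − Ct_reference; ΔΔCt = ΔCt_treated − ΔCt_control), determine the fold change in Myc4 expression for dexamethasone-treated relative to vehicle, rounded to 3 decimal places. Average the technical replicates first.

Mean Ct: Myc4 vehicle 24.280; Myc4 dexamethasone-treated 20.410; Rpl13a vehicle 18.090; Rpl13a dexamethasone-treated 18.270
ΔCt(vehicle) = 24.280 − 18.090 = 6.190
ΔCt(dexamethasone-treated) = 20.410 − 18.270 = 2.140
ΔΔCt = 2.140 − 6.190 = -4.050
Fold change = 2^(−(-4.050)) = 2^4.050 = 16.5642

16.564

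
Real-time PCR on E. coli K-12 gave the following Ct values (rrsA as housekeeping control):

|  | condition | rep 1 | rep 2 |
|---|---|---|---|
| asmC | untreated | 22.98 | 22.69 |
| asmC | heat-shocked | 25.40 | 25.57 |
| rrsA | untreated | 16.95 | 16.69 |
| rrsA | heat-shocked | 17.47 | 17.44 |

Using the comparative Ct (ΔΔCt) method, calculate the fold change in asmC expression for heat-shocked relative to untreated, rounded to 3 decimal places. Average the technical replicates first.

0.247

Mean Ct: asmC untreated 22.835; asmC heat-shocked 25.485; rrsA untreated 16.820; rrsA heat-shocked 17.455
ΔCt(untreated) = 22.835 − 16.820 = 6.015
ΔCt(heat-shocked) = 25.485 − 17.455 = 8.030
ΔΔCt = 8.030 − 6.015 = 2.015
Fold change = 2^(−2.015) = 0.2474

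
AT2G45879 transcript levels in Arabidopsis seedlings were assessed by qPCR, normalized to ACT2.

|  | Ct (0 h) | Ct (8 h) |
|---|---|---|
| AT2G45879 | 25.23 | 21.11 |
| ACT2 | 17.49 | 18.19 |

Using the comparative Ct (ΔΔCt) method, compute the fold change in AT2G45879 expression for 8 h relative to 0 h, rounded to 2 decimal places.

28.25

ΔCt(0 h) = 25.230 − 17.490 = 7.740
ΔCt(8 h) = 21.110 − 18.190 = 2.920
ΔΔCt = 2.920 − 7.740 = -4.820
Fold change = 2^(−(-4.820)) = 2^4.820 = 28.246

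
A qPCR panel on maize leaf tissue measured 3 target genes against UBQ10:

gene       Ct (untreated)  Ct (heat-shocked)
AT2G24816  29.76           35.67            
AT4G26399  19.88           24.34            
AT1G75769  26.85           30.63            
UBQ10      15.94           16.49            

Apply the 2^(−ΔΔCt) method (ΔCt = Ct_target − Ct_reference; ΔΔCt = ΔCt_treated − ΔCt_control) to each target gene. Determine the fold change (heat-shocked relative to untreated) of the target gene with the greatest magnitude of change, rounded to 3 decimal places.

AT2G24816: ΔΔCt = (35.67−16.49) − (29.76−15.94) = 19.18 − 13.82 = 5.36; fold change = 2^-5.36 = 0.024
AT4G26399: ΔΔCt = (24.34−16.49) − (19.88−15.94) = 7.85 − 3.94 = 3.91; fold change = 2^-3.91 = 0.067
AT1G75769: ΔΔCt = (30.63−16.49) − (26.85−15.94) = 14.14 − 10.91 = 3.23; fold change = 2^-3.23 = 0.107
AT2G24816 has the largest |ΔΔCt| = 5.36.

0.024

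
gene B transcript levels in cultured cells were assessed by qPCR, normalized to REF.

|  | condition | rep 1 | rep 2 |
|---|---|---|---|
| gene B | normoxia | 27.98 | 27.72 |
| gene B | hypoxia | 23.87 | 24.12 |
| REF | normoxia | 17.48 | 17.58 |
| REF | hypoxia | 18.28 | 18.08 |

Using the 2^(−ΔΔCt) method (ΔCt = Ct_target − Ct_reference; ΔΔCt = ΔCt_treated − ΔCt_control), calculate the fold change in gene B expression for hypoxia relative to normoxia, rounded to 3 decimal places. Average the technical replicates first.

22.706

Mean Ct: gene B normoxia 27.850; gene B hypoxia 23.995; REF normoxia 17.530; REF hypoxia 18.180
ΔCt(normoxia) = 27.850 − 17.530 = 10.320
ΔCt(hypoxia) = 23.995 − 18.180 = 5.815
ΔΔCt = 5.815 − 10.320 = -4.505
Fold change = 2^(−(-4.505)) = 2^4.505 = 22.7060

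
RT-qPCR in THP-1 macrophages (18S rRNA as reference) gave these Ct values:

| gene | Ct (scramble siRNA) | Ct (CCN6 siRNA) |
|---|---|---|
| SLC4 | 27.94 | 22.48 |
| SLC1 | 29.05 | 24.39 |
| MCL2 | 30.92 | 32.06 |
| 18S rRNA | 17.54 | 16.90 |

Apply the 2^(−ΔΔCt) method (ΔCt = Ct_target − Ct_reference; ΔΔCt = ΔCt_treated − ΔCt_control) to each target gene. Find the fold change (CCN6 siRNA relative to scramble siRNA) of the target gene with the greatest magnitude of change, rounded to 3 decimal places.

28.246

SLC4: ΔΔCt = (22.48−16.90) − (27.94−17.54) = 5.58 − 10.40 = -4.82; fold change = 2^4.82 = 28.246
SLC1: ΔΔCt = (24.39−16.90) − (29.05−17.54) = 7.49 − 11.51 = -4.02; fold change = 2^4.02 = 16.223
MCL2: ΔΔCt = (32.06−16.90) − (30.92−17.54) = 15.16 − 13.38 = 1.78; fold change = 2^-1.78 = 0.291
SLC4 has the largest |ΔΔCt| = 4.82.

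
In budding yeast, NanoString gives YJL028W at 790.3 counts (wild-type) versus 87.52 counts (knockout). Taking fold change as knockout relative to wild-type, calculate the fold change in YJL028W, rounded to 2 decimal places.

Fold change = 87.52 / 790.3 = 0.111
YJL028W is downregulated.

0.11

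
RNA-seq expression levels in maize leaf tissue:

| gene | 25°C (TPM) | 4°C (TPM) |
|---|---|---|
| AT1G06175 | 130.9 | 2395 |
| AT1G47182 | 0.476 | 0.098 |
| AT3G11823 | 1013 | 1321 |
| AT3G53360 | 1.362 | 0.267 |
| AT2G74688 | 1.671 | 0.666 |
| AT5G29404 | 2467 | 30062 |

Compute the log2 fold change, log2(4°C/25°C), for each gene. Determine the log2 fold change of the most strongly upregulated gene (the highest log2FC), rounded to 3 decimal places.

log2(2395/130.9) = 4.193  (AT1G06175)
log2(0.098/0.476) = -2.280  (AT1G47182)
log2(1321/1013) = 0.383  (AT3G11823)
log2(0.267/1.362) = -2.351  (AT3G53360)
log2(0.666/1.671) = -1.327  (AT2G74688)
log2(30062/2467) = 3.607  (AT5G29404)
AT1G06175 is most strongly upregulated.

4.193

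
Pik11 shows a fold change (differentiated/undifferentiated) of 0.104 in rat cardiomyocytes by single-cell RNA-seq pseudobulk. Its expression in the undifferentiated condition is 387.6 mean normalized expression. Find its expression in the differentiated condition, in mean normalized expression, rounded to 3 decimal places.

40.310

differentiated expression = 387.6 × 0.104 = 40.310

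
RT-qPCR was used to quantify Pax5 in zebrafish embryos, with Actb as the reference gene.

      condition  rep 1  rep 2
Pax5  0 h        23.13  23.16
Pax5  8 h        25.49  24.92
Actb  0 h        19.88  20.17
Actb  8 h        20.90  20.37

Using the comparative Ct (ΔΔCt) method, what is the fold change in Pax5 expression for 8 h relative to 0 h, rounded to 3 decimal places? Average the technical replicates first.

Mean Ct: Pax5 0 h 23.145; Pax5 8 h 25.205; Actb 0 h 20.025; Actb 8 h 20.635
ΔCt(0 h) = 23.145 − 20.025 = 3.120
ΔCt(8 h) = 25.205 − 20.635 = 4.570
ΔΔCt = 4.570 − 3.120 = 1.450
Fold change = 2^(−1.450) = 0.3660

0.366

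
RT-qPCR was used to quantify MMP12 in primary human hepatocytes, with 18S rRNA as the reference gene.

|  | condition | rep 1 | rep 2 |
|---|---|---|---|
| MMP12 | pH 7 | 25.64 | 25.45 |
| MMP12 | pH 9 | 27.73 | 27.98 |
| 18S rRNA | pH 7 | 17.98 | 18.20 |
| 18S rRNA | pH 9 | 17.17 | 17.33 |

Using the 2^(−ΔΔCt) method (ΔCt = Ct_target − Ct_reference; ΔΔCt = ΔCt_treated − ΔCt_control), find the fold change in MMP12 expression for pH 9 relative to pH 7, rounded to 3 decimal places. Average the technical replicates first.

Mean Ct: MMP12 pH 7 25.545; MMP12 pH 9 27.855; 18S rRNA pH 7 18.090; 18S rRNA pH 9 17.250
ΔCt(pH 7) = 25.545 − 18.090 = 7.455
ΔCt(pH 9) = 27.855 − 17.250 = 10.605
ΔΔCt = 10.605 − 7.455 = 3.150
Fold change = 2^(−3.150) = 0.1127

0.113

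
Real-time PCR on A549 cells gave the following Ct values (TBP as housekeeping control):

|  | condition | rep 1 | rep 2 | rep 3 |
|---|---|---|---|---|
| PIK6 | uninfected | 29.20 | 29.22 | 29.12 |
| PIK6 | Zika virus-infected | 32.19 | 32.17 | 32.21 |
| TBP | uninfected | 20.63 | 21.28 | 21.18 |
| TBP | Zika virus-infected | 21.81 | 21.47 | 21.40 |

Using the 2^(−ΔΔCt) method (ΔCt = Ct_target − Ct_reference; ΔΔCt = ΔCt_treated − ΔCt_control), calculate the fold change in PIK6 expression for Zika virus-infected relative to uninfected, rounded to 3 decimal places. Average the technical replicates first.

Mean Ct: PIK6 uninfected 29.180; PIK6 Zika virus-infected 32.190; TBP uninfected 21.030; TBP Zika virus-infected 21.560
ΔCt(uninfected) = 29.180 − 21.030 = 8.150
ΔCt(Zika virus-infected) = 32.190 − 21.560 = 10.630
ΔΔCt = 10.630 − 8.150 = 2.480
Fold change = 2^(−2.480) = 0.1792

0.179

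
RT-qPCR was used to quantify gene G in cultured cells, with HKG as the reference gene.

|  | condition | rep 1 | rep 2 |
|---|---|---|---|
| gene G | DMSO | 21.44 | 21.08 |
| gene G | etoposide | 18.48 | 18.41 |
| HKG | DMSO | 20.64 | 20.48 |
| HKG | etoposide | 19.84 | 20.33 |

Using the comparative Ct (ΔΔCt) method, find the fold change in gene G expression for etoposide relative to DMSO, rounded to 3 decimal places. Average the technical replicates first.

Mean Ct: gene G DMSO 21.260; gene G etoposide 18.445; HKG DMSO 20.560; HKG etoposide 20.085
ΔCt(DMSO) = 21.260 − 20.560 = 0.700
ΔCt(etoposide) = 18.445 − 20.085 = -1.640
ΔΔCt = -1.640 − 0.700 = -2.340
Fold change = 2^(−(-2.340)) = 2^2.340 = 5.0630

5.063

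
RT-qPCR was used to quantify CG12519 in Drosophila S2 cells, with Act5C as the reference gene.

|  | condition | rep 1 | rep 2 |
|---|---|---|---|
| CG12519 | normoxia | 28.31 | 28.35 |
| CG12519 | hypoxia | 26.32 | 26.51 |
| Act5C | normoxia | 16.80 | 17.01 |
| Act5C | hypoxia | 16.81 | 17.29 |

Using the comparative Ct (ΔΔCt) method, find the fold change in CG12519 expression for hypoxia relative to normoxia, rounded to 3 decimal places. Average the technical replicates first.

Mean Ct: CG12519 normoxia 28.330; CG12519 hypoxia 26.415; Act5C normoxia 16.905; Act5C hypoxia 17.050
ΔCt(normoxia) = 28.330 − 16.905 = 11.425
ΔCt(hypoxia) = 26.415 − 17.050 = 9.365
ΔΔCt = 9.365 − 11.425 = -2.060
Fold change = 2^(−(-2.060)) = 2^2.060 = 4.1699

4.170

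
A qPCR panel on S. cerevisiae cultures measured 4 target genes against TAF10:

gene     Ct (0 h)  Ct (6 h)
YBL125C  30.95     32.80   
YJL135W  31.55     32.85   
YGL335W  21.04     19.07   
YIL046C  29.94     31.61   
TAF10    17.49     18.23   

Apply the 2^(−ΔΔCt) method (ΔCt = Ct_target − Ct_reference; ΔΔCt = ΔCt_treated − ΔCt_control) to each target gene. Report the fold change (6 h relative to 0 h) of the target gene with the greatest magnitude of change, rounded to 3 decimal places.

YBL125C: ΔΔCt = (32.80−18.23) − (30.95−17.49) = 14.57 − 13.46 = 1.11; fold change = 2^-1.11 = 0.463
YJL135W: ΔΔCt = (32.85−18.23) − (31.55−17.49) = 14.62 − 14.06 = 0.56; fold change = 2^-0.56 = 0.678
YGL335W: ΔΔCt = (19.07−18.23) − (21.04−17.49) = 0.84 − 3.55 = -2.71; fold change = 2^2.71 = 6.543
YIL046C: ΔΔCt = (31.61−18.23) − (29.94−17.49) = 13.38 − 12.45 = 0.93; fold change = 2^-0.93 = 0.525
YGL335W has the largest |ΔΔCt| = 2.71.

6.543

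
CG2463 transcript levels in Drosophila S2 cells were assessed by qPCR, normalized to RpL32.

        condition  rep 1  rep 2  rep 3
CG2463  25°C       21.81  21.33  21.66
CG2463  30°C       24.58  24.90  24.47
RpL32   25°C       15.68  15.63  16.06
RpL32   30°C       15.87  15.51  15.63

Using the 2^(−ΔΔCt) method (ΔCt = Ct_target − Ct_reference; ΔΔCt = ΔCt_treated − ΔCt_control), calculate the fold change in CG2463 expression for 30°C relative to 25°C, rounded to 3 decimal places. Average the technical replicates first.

0.111

Mean Ct: CG2463 25°C 21.600; CG2463 30°C 24.650; RpL32 25°C 15.790; RpL32 30°C 15.670
ΔCt(25°C) = 21.600 − 15.790 = 5.810
ΔCt(30°C) = 24.650 − 15.670 = 8.980
ΔΔCt = 8.980 − 5.810 = 3.170
Fold change = 2^(−3.170) = 0.1111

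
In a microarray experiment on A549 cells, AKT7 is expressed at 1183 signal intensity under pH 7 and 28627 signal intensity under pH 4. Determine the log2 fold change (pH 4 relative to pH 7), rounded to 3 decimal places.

4.597

Fold change = 28627 / 1183 = 24.1986
log2(24.1986) = 4.5969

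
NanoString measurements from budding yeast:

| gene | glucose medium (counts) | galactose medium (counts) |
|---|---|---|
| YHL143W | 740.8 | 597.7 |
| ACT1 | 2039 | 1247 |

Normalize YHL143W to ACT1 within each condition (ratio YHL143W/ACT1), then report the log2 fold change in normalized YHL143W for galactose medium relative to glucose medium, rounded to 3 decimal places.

YHL143W/ACT1 (glucose medium) = 740.8 / 2039 = 0.36332
YHL143W/ACT1 (galactose medium) = 597.7 / 1247 = 0.47931
Fold change = 0.47931 / 0.36332 = 1.3193
log2(1.3193) = 0.3997

0.400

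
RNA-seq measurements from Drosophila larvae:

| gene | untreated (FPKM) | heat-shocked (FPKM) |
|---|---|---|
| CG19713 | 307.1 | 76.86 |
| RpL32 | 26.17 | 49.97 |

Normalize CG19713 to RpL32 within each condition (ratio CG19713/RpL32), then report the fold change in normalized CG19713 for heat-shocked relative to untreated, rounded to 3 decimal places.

CG19713/RpL32 (untreated) = 307.1 / 26.17 = 11.735
CG19713/RpL32 (heat-shocked) = 76.86 / 49.97 = 1.5381
Fold change = 1.5381 / 11.735 = 0.1311

0.131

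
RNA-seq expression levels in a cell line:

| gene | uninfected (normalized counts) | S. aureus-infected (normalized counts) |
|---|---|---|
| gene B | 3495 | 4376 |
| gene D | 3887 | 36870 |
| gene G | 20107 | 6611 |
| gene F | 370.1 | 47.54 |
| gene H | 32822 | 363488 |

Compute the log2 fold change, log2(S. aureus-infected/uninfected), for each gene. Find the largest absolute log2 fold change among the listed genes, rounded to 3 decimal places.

3.469

log2(4376/3495) = 0.324  (gene B)
log2(36870/3887) = 3.246  (gene D)
log2(6611/20107) = -1.605  (gene G)
log2(47.54/370.1) = -2.961  (gene F)
log2(363488/32822) = 3.469  (gene H)
The largest magnitude belongs to gene H.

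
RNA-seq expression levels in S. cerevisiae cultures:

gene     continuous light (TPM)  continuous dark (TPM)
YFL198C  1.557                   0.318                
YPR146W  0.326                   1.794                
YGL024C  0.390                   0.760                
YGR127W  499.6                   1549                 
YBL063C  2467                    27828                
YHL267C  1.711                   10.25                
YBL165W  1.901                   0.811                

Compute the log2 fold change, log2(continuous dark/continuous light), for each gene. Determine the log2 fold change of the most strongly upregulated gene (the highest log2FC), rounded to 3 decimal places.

log2(0.318/1.557) = -2.292  (YFL198C)
log2(1.794/0.326) = 2.460  (YPR146W)
log2(0.760/0.390) = 0.963  (YGL024C)
log2(1549/499.6) = 1.632  (YGR127W)
log2(27828/2467) = 3.496  (YBL063C)
log2(10.25/1.711) = 2.583  (YHL267C)
log2(0.811/1.901) = -1.229  (YBL165W)
YBL063C is most strongly upregulated.

3.496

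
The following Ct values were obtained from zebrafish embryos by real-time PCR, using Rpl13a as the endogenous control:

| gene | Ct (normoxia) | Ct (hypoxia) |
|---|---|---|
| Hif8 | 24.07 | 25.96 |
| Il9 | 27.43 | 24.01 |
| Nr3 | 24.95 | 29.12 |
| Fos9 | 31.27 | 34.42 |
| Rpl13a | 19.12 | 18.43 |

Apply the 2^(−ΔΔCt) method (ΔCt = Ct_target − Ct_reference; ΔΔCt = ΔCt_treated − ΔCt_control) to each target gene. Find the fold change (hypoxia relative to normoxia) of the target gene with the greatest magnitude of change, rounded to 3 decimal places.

Hif8: ΔΔCt = (25.96−18.43) − (24.07−19.12) = 7.53 − 4.95 = 2.58; fold change = 2^-2.58 = 0.167
Il9: ΔΔCt = (24.01−18.43) − (27.43−19.12) = 5.58 − 8.31 = -2.73; fold change = 2^2.73 = 6.635
Nr3: ΔΔCt = (29.12−18.43) − (24.95−19.12) = 10.69 − 5.83 = 4.86; fold change = 2^-4.86 = 0.034
Fos9: ΔΔCt = (34.42−18.43) − (31.27−19.12) = 15.99 − 12.15 = 3.84; fold change = 2^-3.84 = 0.070
Nr3 has the largest |ΔΔCt| = 4.86.

0.034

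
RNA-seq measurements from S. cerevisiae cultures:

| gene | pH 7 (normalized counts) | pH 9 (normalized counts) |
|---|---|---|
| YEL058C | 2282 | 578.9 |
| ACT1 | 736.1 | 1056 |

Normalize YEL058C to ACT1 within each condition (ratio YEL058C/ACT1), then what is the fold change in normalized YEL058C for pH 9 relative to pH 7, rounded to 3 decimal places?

YEL058C/ACT1 (pH 7) = 2282 / 736.1 = 3.1001
YEL058C/ACT1 (pH 9) = 578.9 / 1056 = 0.5482
Fold change = 0.5482 / 3.1001 = 0.1768

0.177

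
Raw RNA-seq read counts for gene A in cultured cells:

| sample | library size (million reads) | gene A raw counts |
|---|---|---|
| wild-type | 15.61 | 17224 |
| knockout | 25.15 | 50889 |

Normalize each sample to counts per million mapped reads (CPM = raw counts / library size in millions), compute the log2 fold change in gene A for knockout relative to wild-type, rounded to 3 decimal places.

0.875

CPM(wild-type) = 17224 / 15.61 = 1103.3953
CPM(knockout) = 50889 / 25.15 = 2023.4195
Fold change = 2023.4195 / 1103.3953 = 1.83381
log2(1.83381) = 0.8748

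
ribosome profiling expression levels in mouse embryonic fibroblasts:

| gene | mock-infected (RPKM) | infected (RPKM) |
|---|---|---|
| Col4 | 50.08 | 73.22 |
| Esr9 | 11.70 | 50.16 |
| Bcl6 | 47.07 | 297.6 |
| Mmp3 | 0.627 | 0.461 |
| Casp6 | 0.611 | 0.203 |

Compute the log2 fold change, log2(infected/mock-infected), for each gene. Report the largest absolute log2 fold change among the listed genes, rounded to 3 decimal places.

2.660

log2(73.22/50.08) = 0.548  (Col4)
log2(50.16/11.70) = 2.100  (Esr9)
log2(297.6/47.07) = 2.660  (Bcl6)
log2(0.461/0.627) = -0.444  (Mmp3)
log2(0.203/0.611) = -1.590  (Casp6)
The largest magnitude belongs to Bcl6.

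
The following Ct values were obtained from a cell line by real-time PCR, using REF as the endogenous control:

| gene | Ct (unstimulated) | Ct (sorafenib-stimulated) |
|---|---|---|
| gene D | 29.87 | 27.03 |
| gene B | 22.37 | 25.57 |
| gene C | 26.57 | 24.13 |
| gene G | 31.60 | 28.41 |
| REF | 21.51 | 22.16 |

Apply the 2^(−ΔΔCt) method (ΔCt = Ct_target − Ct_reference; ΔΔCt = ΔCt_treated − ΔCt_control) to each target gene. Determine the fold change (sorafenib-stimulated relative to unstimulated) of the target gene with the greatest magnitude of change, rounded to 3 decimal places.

gene D: ΔΔCt = (27.03−22.16) − (29.87−21.51) = 4.87 − 8.36 = -3.49; fold change = 2^3.49 = 11.236
gene B: ΔΔCt = (25.57−22.16) − (22.37−21.51) = 3.41 − 0.86 = 2.55; fold change = 2^-2.55 = 0.171
gene C: ΔΔCt = (24.13−22.16) − (26.57−21.51) = 1.97 − 5.06 = -3.09; fold change = 2^3.09 = 8.515
gene G: ΔΔCt = (28.41−22.16) − (31.60−21.51) = 6.25 − 10.09 = -3.84; fold change = 2^3.84 = 14.320
gene G has the largest |ΔΔCt| = 3.84.

14.320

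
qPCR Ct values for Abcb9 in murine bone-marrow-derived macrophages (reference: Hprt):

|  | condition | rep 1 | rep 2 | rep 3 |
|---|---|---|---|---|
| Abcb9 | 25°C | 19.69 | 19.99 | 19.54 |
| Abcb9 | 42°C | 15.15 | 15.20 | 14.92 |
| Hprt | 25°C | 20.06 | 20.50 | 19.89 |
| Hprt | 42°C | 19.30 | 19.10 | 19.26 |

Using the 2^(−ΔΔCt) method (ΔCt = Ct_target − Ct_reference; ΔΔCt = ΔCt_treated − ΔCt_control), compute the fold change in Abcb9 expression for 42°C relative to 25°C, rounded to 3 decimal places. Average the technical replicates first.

Mean Ct: Abcb9 25°C 19.740; Abcb9 42°C 15.090; Hprt 25°C 20.150; Hprt 42°C 19.220
ΔCt(25°C) = 19.740 − 20.150 = -0.410
ΔCt(42°C) = 15.090 − 19.220 = -4.130
ΔΔCt = -4.130 − (-0.410) = -3.720
Fold change = 2^(−(-3.720)) = 2^3.720 = 13.1775

13.177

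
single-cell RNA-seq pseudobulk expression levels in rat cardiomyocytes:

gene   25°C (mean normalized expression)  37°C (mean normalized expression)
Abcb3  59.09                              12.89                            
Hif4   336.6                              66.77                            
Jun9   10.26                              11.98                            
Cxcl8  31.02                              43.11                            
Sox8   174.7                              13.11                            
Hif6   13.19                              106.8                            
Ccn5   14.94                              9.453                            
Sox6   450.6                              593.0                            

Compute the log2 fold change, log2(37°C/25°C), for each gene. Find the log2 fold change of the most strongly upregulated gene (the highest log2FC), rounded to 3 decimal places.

log2(12.89/59.09) = -2.197  (Abcb3)
log2(66.77/336.6) = -2.334  (Hif4)
log2(11.98/10.26) = 0.224  (Jun9)
log2(43.11/31.02) = 0.475  (Cxcl8)
log2(13.11/174.7) = -3.736  (Sox8)
log2(106.8/13.19) = 3.017  (Hif6)
log2(9.453/14.94) = -0.660  (Ccn5)
log2(593.0/450.6) = 0.396  (Sox6)
Hif6 is most strongly upregulated.

3.017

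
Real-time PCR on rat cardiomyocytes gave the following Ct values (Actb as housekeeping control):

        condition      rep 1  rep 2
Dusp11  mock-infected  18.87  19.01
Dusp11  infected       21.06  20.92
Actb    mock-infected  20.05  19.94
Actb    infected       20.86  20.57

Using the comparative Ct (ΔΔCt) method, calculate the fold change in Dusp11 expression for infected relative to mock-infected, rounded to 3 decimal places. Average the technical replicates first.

0.398

Mean Ct: Dusp11 mock-infected 18.940; Dusp11 infected 20.990; Actb mock-infected 19.995; Actb infected 20.715
ΔCt(mock-infected) = 18.940 − 19.995 = -1.055
ΔCt(infected) = 20.990 − 20.715 = 0.275
ΔΔCt = 0.275 − (-1.055) = 1.330
Fold change = 2^(−1.330) = 0.3978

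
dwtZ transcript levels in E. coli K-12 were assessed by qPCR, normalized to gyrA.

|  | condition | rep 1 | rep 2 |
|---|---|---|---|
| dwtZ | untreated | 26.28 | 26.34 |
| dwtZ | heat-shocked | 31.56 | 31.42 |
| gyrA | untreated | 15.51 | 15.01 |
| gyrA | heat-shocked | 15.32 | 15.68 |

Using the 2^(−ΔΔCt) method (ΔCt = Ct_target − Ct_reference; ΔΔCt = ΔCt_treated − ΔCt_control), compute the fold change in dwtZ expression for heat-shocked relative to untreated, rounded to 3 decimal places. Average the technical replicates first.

Mean Ct: dwtZ untreated 26.310; dwtZ heat-shocked 31.490; gyrA untreated 15.260; gyrA heat-shocked 15.500
ΔCt(untreated) = 26.310 − 15.260 = 11.050
ΔCt(heat-shocked) = 31.490 − 15.500 = 15.990
ΔΔCt = 15.990 − 11.050 = 4.940
Fold change = 2^(−4.940) = 0.0326

0.033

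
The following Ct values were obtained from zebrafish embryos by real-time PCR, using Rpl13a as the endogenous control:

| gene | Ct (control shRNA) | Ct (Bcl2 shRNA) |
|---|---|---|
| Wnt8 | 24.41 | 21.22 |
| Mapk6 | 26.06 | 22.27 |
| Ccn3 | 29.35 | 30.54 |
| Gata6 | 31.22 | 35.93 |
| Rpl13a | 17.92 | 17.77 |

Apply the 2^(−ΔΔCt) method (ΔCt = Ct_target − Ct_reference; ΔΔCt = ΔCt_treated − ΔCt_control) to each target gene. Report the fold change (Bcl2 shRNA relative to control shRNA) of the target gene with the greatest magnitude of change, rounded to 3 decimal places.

0.034

Wnt8: ΔΔCt = (21.22−17.77) − (24.41−17.92) = 3.45 − 6.49 = -3.04; fold change = 2^3.04 = 8.225
Mapk6: ΔΔCt = (22.27−17.77) − (26.06−17.92) = 4.50 − 8.14 = -3.64; fold change = 2^3.64 = 12.467
Ccn3: ΔΔCt = (30.54−17.77) − (29.35−17.92) = 12.77 − 11.43 = 1.34; fold change = 2^-1.34 = 0.395
Gata6: ΔΔCt = (35.93−17.77) − (31.22−17.92) = 18.16 − 13.30 = 4.86; fold change = 2^-4.86 = 0.034
Gata6 has the largest |ΔΔCt| = 4.86.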